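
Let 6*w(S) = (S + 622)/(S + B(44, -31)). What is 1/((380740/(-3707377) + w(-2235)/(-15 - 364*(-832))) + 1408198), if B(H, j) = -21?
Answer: 15197085116618976/21400503306349174183229 ≈ 7.1013e-7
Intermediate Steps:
w(S) = (622 + S)/(6*(-21 + S)) (w(S) = ((S + 622)/(S - 21))/6 = ((622 + S)/(-21 + S))/6 = (622 + S)/(6*(-21 + S)))
1/((380740/(-3707377) + w(-2235)/(-15 - 364*(-832))) + 1408198) = 1/((380740/(-3707377) + ((622 - 2235)/(6*(-21 - 2235)))/(-15 - 364*(-832))) + 1408198) = 1/((380740*(-1/3707377) + ((⅙)*(-1613)/(-2256))/(-15 + 302848)) + 1408198) = 1/((-380740/3707377 + ((⅙)*(-1/2256)*(-1613))/302833) + 1408198) = 1/((-380740/3707377 + (1613/13536)*(1/302833)) + 1408198) = 1/((-380740/3707377 + 1613/4099147488) + 1408198) = 1/(-1560703434582019/15197085116618976 + 1408198) = 1/(21400503306349174183229/15197085116618976) = 15197085116618976/21400503306349174183229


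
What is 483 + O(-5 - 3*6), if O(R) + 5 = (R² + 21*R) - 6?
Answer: 518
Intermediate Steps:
O(R) = -11 + R² + 21*R (O(R) = -5 + ((R² + 21*R) - 6) = -5 + (-6 + R² + 21*R) = -11 + R² + 21*R)
483 + O(-5 - 3*6) = 483 + (-11 + (-5 - 3*6)² + 21*(-5 - 3*6)) = 483 + (-11 + (-5 - 18)² + 21*(-5 - 18)) = 483 + (-11 + (-23)² + 21*(-23)) = 483 + (-11 + 529 - 483) = 483 + 35 = 518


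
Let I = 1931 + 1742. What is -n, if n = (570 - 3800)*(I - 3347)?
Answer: 1052980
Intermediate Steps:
I = 3673
n = -1052980 (n = (570 - 3800)*(3673 - 3347) = -3230*326 = -1052980)
-n = -1*(-1052980) = 1052980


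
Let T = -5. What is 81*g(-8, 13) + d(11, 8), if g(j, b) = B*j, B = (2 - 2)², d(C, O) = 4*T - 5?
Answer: -25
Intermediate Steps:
d(C, O) = -25 (d(C, O) = 4*(-5) - 5 = -20 - 5 = -25)
B = 0 (B = 0² = 0)
g(j, b) = 0 (g(j, b) = 0*j = 0)
81*g(-8, 13) + d(11, 8) = 81*0 - 25 = 0 - 25 = -25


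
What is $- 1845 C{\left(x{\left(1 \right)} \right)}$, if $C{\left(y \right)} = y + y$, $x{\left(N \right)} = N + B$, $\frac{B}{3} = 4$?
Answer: $-47970$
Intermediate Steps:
$B = 12$ ($B = 3 \cdot 4 = 12$)
$x{\left(N \right)} = 12 + N$ ($x{\left(N \right)} = N + 12 = 12 + N$)
$C{\left(y \right)} = 2 y$
$- 1845 C{\left(x{\left(1 \right)} \right)} = - 1845 \cdot 2 \left(12 + 1\right) = - 1845 \cdot 2 \cdot 13 = \left(-1845\right) 26 = -47970$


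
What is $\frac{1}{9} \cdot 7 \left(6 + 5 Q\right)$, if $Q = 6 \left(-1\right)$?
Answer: $- \frac{56}{3} \approx -18.667$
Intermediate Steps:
$Q = -6$
$\frac{1}{9} \cdot 7 \left(6 + 5 Q\right) = \frac{1}{9} \cdot 7 \left(6 + 5 \left(-6\right)\right) = \frac{1}{9} \cdot 7 \left(6 - 30\right) = \frac{7}{9} \left(-24\right) = - \frac{56}{3}$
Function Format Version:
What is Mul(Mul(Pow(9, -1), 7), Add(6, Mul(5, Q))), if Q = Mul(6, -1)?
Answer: Rational(-56, 3) ≈ -18.667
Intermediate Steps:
Q = -6
Mul(Mul(Pow(9, -1), 7), Add(6, Mul(5, Q))) = Mul(Mul(Pow(9, -1), 7), Add(6, Mul(5, -6))) = Mul(Mul(Rational(1, 9), 7), Add(6, -30)) = Mul(Rational(7, 9), -24) = Rational(-56, 3)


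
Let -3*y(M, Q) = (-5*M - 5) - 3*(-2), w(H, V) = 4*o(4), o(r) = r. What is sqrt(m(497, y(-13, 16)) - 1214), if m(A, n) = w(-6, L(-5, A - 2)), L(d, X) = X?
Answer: I*sqrt(1198) ≈ 34.612*I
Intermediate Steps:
w(H, V) = 16 (w(H, V) = 4*4 = 16)
y(M, Q) = -1/3 + 5*M/3 (y(M, Q) = -((-5*M - 5) - 3*(-2))/3 = -((-5 - 5*M) + 6)/3 = -(1 - 5*M)/3 = -1/3 + 5*M/3)
m(A, n) = 16
sqrt(m(497, y(-13, 16)) - 1214) = sqrt(16 - 1214) = sqrt(-1198) = I*sqrt(1198)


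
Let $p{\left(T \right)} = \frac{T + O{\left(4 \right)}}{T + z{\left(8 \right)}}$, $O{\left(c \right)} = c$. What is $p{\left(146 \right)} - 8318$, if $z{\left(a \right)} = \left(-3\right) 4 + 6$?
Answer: $- \frac{116437}{14} \approx -8316.9$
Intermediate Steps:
$z{\left(a \right)} = -6$ ($z{\left(a \right)} = -12 + 6 = -6$)
$p{\left(T \right)} = \frac{4 + T}{-6 + T}$ ($p{\left(T \right)} = \frac{T + 4}{T - 6} = \frac{4 + T}{-6 + T}$)
$p{\left(146 \right)} - 8318 = \frac{4 + 146}{-6 + 146} - 8318 = \frac{1}{140} \cdot 150 - 8318 = \frac{15}{14} - 8318 = - \frac{116437}{14}$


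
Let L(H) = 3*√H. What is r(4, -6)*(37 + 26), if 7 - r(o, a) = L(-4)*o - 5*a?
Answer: -1449 - 1512*I ≈ -1449.0 - 1512.0*I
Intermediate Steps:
r(o, a) = 7 + 5*a - 6*I*o (r(o, a) = 7 - ((3*√(-4))*o - 5*a) = 7 - ((3*(2*I))*o - 5*a) = 7 - ((6*I)*o - 5*a) = 7 - (6*I*o - 5*a) = 7 - (-5*a + 6*I*o) = 7 + (5*a - 6*I*o) = 7 + 5*a - 6*I*o)
r(4, -6)*(37 + 26) = (7 + 5*(-6) - 6*I*4)*(37 + 26) = (7 - 30 - 24*I)*63 = (-23 - 24*I)*63 = -1449 - 1512*I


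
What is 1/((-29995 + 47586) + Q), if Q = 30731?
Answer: 1/48322 ≈ 2.0695e-5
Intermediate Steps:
1/((-29995 + 47586) + Q) = 1/((-29995 + 47586) + 30731) = 1/(17591 + 30731) = 1/48322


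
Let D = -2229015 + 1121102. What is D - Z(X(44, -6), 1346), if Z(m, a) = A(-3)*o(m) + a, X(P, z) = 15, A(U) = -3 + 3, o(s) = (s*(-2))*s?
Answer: -1109259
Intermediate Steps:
o(s) = -2*s² (o(s) = (-2*s)*s = -2*s²)
A(U) = 0
Z(m, a) = a (Z(m, a) = 0*(-2*m²) + a = 0 + a = a)
D = -1107913
D - Z(X(44, -6), 1346) = -1107913 - 1*1346 = -1107913 - 1346 = -1109259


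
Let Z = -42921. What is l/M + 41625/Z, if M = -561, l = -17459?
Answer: 4745138/157377 ≈ 30.151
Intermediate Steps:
l/M + 41625/Z = -17459/(-561) + 41625/(-42921) = -17459*(-1/561) + 41625*(-1/42921) = 1027/33 - 4625/4769 = 4745138/157377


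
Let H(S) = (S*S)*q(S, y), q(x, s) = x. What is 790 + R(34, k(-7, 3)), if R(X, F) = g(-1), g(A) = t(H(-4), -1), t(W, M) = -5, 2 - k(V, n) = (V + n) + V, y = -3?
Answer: 785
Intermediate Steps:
k(V, n) = 2 - n - 2*V (k(V, n) = 2 - ((V + n) + V) = 2 - (n + 2*V) = 2 + (-n - 2*V) = 2 - n - 2*V)
H(S) = S³ (H(S) = (S*S)*S = S²*S = S³)
g(A) = -5
R(X, F) = -5
790 + R(34, k(-7, 3)) = 790 - 5 = 785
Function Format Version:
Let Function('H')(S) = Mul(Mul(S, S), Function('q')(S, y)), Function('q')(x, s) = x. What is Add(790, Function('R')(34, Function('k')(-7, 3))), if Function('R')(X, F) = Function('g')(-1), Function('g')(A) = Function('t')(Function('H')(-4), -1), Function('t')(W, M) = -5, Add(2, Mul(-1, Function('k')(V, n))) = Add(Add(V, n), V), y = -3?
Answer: 785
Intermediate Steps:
Function('k')(V, n) = Add(2, Mul(-1, n), Mul(-2, V)) (Function('k')(V, n) = Add(2, Mul(-1, Add(Add(V, n), V))) = Add(2, Mul(-1, Add(n, Mul(2, V)))) = Add(2, Add(Mul(-1, n), Mul(-2, V))) = Add(2, Mul(-1, n), Mul(-2, V)))
Function('H')(S) = Pow(S, 3) (Function('H')(S) = Mul(Mul(S, S), S) = Mul(Pow(S, 2), S) = Pow(S, 3))
Function('g')(A) = -5
Function('R')(X, F) = -5
Add(790, Function('R')(34, Function('k')(-7, 3))) = Add(790, -5) = 785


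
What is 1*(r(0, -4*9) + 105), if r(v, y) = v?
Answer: 105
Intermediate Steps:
1*(r(0, -4*9) + 105) = 1*(0 + 105) = 1*105 = 105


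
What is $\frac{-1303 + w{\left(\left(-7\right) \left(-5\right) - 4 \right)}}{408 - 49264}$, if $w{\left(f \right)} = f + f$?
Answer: $\frac{1241}{48856} \approx 0.025401$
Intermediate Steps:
$w{\left(f \right)} = 2 f$
$\frac{-1303 + w{\left(\left(-7\right) \left(-5\right) - 4 \right)}}{408 - 49264} = \frac{-1303 + 2 \left(\left(-7\right) \left(-5\right) - 4\right)}{408 - 49264} = \frac{-1303 + 2 \left(35 - 4\right)}{-48856} = \left(-1303 + 2 \cdot 31\right) \left(- \frac{1}{48856}\right) = \left(-1303 + 62\right) \left(- \frac{1}{48856}\right) = \left(-1241\right) \left(- \frac{1}{48856}\right) = \frac{1241}{48856}$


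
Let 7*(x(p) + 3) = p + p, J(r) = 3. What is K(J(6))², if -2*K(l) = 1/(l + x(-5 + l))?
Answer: 49/64 ≈ 0.76563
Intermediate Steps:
x(p) = -3 + 2*p/7 (x(p) = -3 + (p + p)/7 = -3 + (2*p)/7 = -3 + 2*p/7)
K(l) = -1/(2*(-31/7 + 9*l/7)) (K(l) = -1/(2*(l + (-3 + 2*(-5 + l)/7))) = -1/(2*(l + (-3 + (-10/7 + 2*l/7)))) = -1/(2*(l + (-31/7 + 2*l/7))) = -1/(2*(-31/7 + 9*l/7)))
K(J(6))² = (-7/(-62 + 18*3))² = (-7/(-62 + 54))² = (-7/(-8))² = (-7*(-⅛))² = (7/8)² = 49/64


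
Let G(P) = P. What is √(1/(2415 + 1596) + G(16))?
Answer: √257413947/4011 ≈ 4.0000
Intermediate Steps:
√(1/(2415 + 1596) + G(16)) = √(1/(2415 + 1596) + 16) = √(1/4011 + 16) = √(64177/4011) = √257413947/4011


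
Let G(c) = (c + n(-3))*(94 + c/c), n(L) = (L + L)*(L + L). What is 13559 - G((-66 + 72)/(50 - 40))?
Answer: 10082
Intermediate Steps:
n(L) = 4*L**2 (n(L) = (2*L)*(2*L) = 4*L**2)
G(c) = 3420 + 95*c (G(c) = (c + 4*(-3)**2)*(94 + c/c) = (c + 4*9)*(94 + 1) = (c + 36)*95 = (36 + c)*95 = 3420 + 95*c)
13559 - G((-66 + 72)/(50 - 40)) = 13559 - (3420 + 95*((-66 + 72)/(50 - 40))) = 13559 - (3420 + 95*(6/10)) = 13559 - (3420 + 95*(6*(1/10))) = 13559 - (3420 + 95*(3/5)) = 13559 - (3420 + 57) = 13559 - 1*3477 = 13559 - 3477 = 10082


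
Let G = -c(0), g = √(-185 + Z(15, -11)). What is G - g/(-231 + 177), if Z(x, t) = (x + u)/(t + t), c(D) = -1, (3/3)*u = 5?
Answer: 1 + I*√22495/594 ≈ 1.0 + 0.2525*I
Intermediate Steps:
u = 5
Z(x, t) = (5 + x)/(2*t) (Z(x, t) = (x + 5)/(t + t) = (5 + x)/((2*t)) = (5 + x)*(1/(2*t)) = (5 + x)/(2*t))
g = I*√22495/11 (g = √(-185 + (½)*(5 + 15)/(-11)) = √(-185 + (½)*(-1/11)*20) = √(-185 - 10/11) = √(-2045/11) = I*√22495/11 ≈ 13.635*I)
G = 1 (G = -1*(-1) = 1)
G - g/(-231 + 177) = 1 - I*√22495/11/(-231 + 177) = 1 - I*√22495/11/(-54) = 1 - I*√22495/11*(-1)/54 = 1 - (-1)*I*√22495/594 = 1 + I*√22495/594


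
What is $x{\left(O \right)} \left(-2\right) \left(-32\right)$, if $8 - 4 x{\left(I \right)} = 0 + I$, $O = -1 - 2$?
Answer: $176$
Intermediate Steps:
$O = -3$ ($O = -1 - 2 = -3$)
$x{\left(I \right)} = 2 - \frac{I}{4}$ ($x{\left(I \right)} = 2 - \frac{0 + I}{4} = 2 - \frac{I}{4}$)
$x{\left(O \right)} \left(-2\right) \left(-32\right) = \left(2 - - \frac{3}{4}\right) \left(-2\right) \left(-32\right) = \left(2 + \frac{3}{4}\right) \left(-2\right) \left(-32\right) = \frac{11}{4} \left(-2\right) \left(-32\right) = \left(- \frac{11}{2}\right) \left(-32\right) = 176$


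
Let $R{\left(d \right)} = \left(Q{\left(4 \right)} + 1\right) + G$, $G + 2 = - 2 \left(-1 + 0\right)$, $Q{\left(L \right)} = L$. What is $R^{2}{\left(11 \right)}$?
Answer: $25$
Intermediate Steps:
$G = 0$ ($G = -2 - 2 \left(-1 + 0\right) = -2 - -2 = -2 + 2 = 0$)
$R{\left(d \right)} = 5$ ($R{\left(d \right)} = \left(4 + 1\right) + 0 = 5 + 0 = 5$)
$R^{2}{\left(11 \right)} = 5^{2} = 25$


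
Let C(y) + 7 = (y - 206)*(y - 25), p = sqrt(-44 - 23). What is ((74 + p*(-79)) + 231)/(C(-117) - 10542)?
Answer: 305/35317 - 79*I*sqrt(67)/35317 ≈ 0.0086361 - 0.01831*I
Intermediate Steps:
p = I*sqrt(67) (p = sqrt(-67) = I*sqrt(67) ≈ 8.1853*I)
C(y) = -7 + (-206 + y)*(-25 + y) (C(y) = -7 + (y - 206)*(y - 25) = -7 + (-206 + y)*(-25 + y))
((74 + p*(-79)) + 231)/(C(-117) - 10542) = ((74 + (I*sqrt(67))*(-79)) + 231)/((5143 + (-117)**2 - 231*(-117)) - 10542) = ((74 - 79*I*sqrt(67)) + 231)/((5143 + 13689 + 27027) - 10542) = (305 - 79*I*sqrt(67))/(45859 - 10542) = (305 - 79*I*sqrt(67))/35317 = (305 - 79*I*sqrt(67))*(1/35317) = 305/35317 - 79*I*sqrt(67)/35317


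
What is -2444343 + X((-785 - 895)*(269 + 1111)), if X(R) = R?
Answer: -4762743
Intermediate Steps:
-2444343 + X((-785 - 895)*(269 + 1111)) = -2444343 + (-785 - 895)*(269 + 1111) = -2444343 - 1680*1380 = -2444343 - 2318400 = -4762743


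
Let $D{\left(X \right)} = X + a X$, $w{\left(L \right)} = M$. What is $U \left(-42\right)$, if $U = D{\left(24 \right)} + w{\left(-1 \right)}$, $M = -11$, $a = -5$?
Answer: $4494$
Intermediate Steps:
$w{\left(L \right)} = -11$
$D{\left(X \right)} = - 4 X$ ($D{\left(X \right)} = X - 5 X = - 4 X$)
$U = -107$ ($U = \left(-4\right) 24 - 11 = -96 - 11 = -107$)
$U \left(-42\right) = \left(-107\right) \left(-42\right) = 4494$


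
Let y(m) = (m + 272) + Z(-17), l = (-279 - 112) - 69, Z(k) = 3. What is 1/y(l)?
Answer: -1/185 ≈ -0.0054054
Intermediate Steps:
l = -460 (l = -391 - 69 = -460)
y(m) = 275 + m (y(m) = (m + 272) + 3 = (272 + m) + 3 = 275 + m)
1/y(l) = 1/(275 - 460) = 1/(-185) = -1/185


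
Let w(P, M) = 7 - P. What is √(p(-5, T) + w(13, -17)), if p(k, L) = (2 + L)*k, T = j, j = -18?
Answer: √74 ≈ 8.6023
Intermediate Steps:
T = -18
p(k, L) = k*(2 + L)
√(p(-5, T) + w(13, -17)) = √(-5*(2 - 18) + (7 - 1*13)) = √(-5*(-16) + (7 - 13)) = √(80 - 6) = √74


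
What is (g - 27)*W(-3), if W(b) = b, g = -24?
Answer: 153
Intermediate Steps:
(g - 27)*W(-3) = (-24 - 27)*(-3) = -51*(-3) = 153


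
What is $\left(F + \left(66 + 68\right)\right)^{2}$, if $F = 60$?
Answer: $37636$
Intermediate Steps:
$\left(F + \left(66 + 68\right)\right)^{2} = \left(60 + \left(66 + 68\right)\right)^{2} = \left(60 + 134\right)^{2} = 194^{2} = 37636$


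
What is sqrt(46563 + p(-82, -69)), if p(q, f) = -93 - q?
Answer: 46*sqrt(22) ≈ 215.76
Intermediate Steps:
sqrt(46563 + p(-82, -69)) = sqrt(46563 + (-93 - 1*(-82))) = sqrt(46563 + (-93 + 82)) = sqrt(46563 - 11) = sqrt(46552) = 46*sqrt(22)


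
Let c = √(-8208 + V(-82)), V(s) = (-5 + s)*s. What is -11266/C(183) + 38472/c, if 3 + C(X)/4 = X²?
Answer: -5633/66972 - 6412*I*√1074/179 ≈ -0.08411 - 1173.9*I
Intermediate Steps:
V(s) = s*(-5 + s)
C(X) = -12 + 4*X²
c = I*√1074 (c = √(-8208 - 82*(-5 - 82)) = √(-8208 - 82*(-87)) = √(-8208 + 7134) = √(-1074) = I*√1074 ≈ 32.772*I)
-11266/C(183) + 38472/c = -11266/(-12 + 4*183²) + 38472/((I*√1074)) = -11266/(-12 + 4*33489) + 38472*(-I*√1074/1074) = -11266/(-12 + 133956) - 6412*I*√1074/179 = -11266/133944 - 6412*I*√1074/179 = -11266*1/133944 - 6412*I*√1074/179 = -5633/66972 - 6412*I*√1074/179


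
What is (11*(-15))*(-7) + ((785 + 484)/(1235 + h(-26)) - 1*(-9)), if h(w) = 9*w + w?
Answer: 378723/325 ≈ 1165.3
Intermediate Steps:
h(w) = 10*w
(11*(-15))*(-7) + ((785 + 484)/(1235 + h(-26)) - 1*(-9)) = (11*(-15))*(-7) + ((785 + 484)/(1235 + 10*(-26)) - 1*(-9)) = -165*(-7) + (1269/(1235 - 260) + 9) = 1155 + (1269/975 + 9) = 1155 + (1269*(1/975) + 9) = 1155 + (423/325 + 9) = 1155 + 3348/325 = 378723/325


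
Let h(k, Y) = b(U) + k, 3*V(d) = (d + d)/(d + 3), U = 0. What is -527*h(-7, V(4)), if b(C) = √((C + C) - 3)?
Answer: 3689 - 527*I*√3 ≈ 3689.0 - 912.79*I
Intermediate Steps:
V(d) = 2*d/(3*(3 + d)) (V(d) = ((d + d)/(d + 3))/3 = ((2*d)/(3 + d))/3 = (2*d/(3 + d))/3 = 2*d/(3*(3 + d)))
b(C) = √(-3 + 2*C) (b(C) = √(2*C - 3) = √(-3 + 2*C))
h(k, Y) = k + I*√3 (h(k, Y) = √(-3 + 2*0) + k = √(-3 + 0) + k = √(-3) + k = I*√3 + k = k + I*√3)
-527*h(-7, V(4)) = -527*(-7 + I*√3) = 3689 - 527*I*√3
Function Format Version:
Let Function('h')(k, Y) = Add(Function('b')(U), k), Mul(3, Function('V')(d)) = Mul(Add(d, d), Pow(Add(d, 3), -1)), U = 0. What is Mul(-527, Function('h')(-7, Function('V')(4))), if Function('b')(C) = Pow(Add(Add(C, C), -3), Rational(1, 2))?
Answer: Add(3689, Mul(-527, I, Pow(3, Rational(1, 2)))) ≈ Add(3689.0, Mul(-912.79, I))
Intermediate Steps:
Function('V')(d) = Mul(Rational(2, 3), d, Pow(Add(3, d), -1)) (Function('V')(d) = Mul(Rational(1, 3), Mul(Add(d, d), Pow(Add(d, 3), -1))) = Mul(Rational(1, 3), Mul(Mul(2, d), Pow(Add(3, d), -1))) = Mul(Rational(1, 3), Mul(2, d, Pow(Add(3, d), -1))) = Mul(Rational(2, 3), d, Pow(Add(3, d), -1)))
Function('b')(C) = Pow(Add(-3, Mul(2, C)), Rational(1, 2)) (Function('b')(C) = Pow(Add(Mul(2, C), -3), Rational(1, 2)) = Pow(Add(-3, Mul(2, C)), Rational(1, 2)))
Function('h')(k, Y) = Add(k, Mul(I, Pow(3, Rational(1, 2)))) (Function('h')(k, Y) = Add(Pow(Add(-3, Mul(2, 0)), Rational(1, 2)), k) = Add(Pow(Add(-3, 0), Rational(1, 2)), k) = Add(Pow(-3, Rational(1, 2)), k) = Add(Mul(I, Pow(3, Rational(1, 2))), k) = Add(k, Mul(I, Pow(3, Rational(1, 2)))))
Mul(-527, Function('h')(-7, Function('V')(4))) = Mul(-527, Add(-7, Mul(I, Pow(3, Rational(1, 2))))) = Add(3689, Mul(-527, I, Pow(3, Rational(1, 2))))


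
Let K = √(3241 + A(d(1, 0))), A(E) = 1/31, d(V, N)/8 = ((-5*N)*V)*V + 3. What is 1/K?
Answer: √778658/50236 ≈ 0.017565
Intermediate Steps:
d(V, N) = 24 - 40*N*V² (d(V, N) = 8*(((-5*N)*V)*V + 3) = 8*((-5*N*V)*V + 3) = 8*(-5*N*V² + 3) = 8*(3 - 5*N*V²) = 24 - 40*N*V²)
A(E) = 1/31
K = 2*√778658/31 (K = √(3241 + 1/31) = √(100472/31) = 2*√778658/31 ≈ 56.930)
1/K = 1/(2*√778658/31) = √778658/50236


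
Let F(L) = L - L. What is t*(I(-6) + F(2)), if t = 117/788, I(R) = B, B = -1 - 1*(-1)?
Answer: 0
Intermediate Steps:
B = 0 (B = -1 + 1 = 0)
I(R) = 0
F(L) = 0
t = 117/788 (t = 117*(1/788) = 117/788 ≈ 0.14848)
t*(I(-6) + F(2)) = 117*(0 + 0)/788 = (117/788)*0 = 0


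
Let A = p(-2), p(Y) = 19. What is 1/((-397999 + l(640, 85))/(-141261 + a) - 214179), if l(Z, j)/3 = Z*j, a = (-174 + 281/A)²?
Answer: -41844596/8962148964245 ≈ -4.6690e-6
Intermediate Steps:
A = 19
a = 9150625/361 (a = (-174 + 281/19)² = (-3025/19)² = 9150625/361 ≈ 25348.)
l(Z, j) = 3*Z*j (l(Z, j) = 3*(Z*j) = 3*Z*j)
1/((-397999 + l(640, 85))/(-141261 + a) - 214179) = 1/((-397999 + 3*640*85)/(-141261 + 9150625/361) - 214179) = 1/((-397999 + 163200)/(-41844596/361) - 214179) = 1/(-234799*(-361/41844596) - 214179) = 1/(84762439/41844596 - 214179) = 1/(-8962148964245/41844596) = -41844596/8962148964245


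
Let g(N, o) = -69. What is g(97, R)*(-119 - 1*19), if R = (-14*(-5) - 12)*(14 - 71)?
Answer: 9522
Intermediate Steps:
R = -3306 (R = (70 - 12)*(-57) = 58*(-57) = -3306)
g(97, R)*(-119 - 1*19) = -69*(-119 - 1*19) = -69*(-119 - 19) = -69*(-138) = 9522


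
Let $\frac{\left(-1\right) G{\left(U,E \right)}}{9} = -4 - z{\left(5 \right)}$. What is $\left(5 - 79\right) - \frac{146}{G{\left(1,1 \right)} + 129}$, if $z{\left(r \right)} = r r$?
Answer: $- \frac{14503}{195} \approx -74.374$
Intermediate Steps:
$z{\left(r \right)} = r^{2}$
$G{\left(U,E \right)} = 261$ ($G{\left(U,E \right)} = - 9 \left(-4 - 5^{2}\right) = - 9 \left(-4 - 25\right) = \left(-9\right) \left(-29\right) = 261$)
$\left(5 - 79\right) - \frac{146}{G{\left(1,1 \right)} + 129} = \left(5 - 79\right) - \frac{146}{261 + 129} = \left(5 - 79\right) - \frac{146}{390} = -74 - \frac{73}{195} = - \frac{14503}{195}$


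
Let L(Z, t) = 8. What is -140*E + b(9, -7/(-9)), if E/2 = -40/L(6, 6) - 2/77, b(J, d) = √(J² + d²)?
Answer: 15480/11 + √6610/9 ≈ 1416.3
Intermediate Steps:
E = -774/77 (E = 2*(-40/8 - 2/77) = 2*(-40*⅛ - 2*1/77) = 2*(-5 - 2/77) = 2*(-387/77) = -774/77 ≈ -10.052)
-140*E + b(9, -7/(-9)) = -140*(-774/77) + √(9² + (-7/(-9))²) = 15480/11 + √(81 + (-7*(-⅑))²) = 15480/11 + √(81 + (7/9)²) = 15480/11 + √(81 + 49/81) = 15480/11 + √(6610/81) = 15480/11 + √6610/9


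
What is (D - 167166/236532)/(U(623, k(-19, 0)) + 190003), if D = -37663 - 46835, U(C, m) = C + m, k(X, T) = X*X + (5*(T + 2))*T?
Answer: -3331108017/7529089514 ≈ -0.44243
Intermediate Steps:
k(X, T) = X**2 + T*(10 + 5*T) (k(X, T) = X**2 + (5*(2 + T))*T = X**2 + (10 + 5*T)*T = X**2 + T*(10 + 5*T))
D = -84498
(D - 167166/236532)/(U(623, k(-19, 0)) + 190003) = (-84498 - 167166/236532)/((623 + ((-19)**2 + 5*0**2 + 10*0)) + 190003) = (-84498 - 167166*1/236532)/((623 + (361 + 5*0 + 0)) + 190003) = (-84498 - 27861/39422)/((623 + (361 + 0 + 0)) + 190003) = -3331108017/(39422*((623 + 361) + 190003)) = -3331108017/(39422*(984 + 190003)) = -3331108017/39422/190987 = -3331108017/39422*1/190987 = -3331108017/7529089514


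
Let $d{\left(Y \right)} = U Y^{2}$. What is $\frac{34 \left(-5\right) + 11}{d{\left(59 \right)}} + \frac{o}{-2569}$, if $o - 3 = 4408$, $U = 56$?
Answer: $- \frac{122895881}{71541512} \approx -1.7178$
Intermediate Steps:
$o = 4411$ ($o = 3 + 4408 = 4411$)
$d{\left(Y \right)} = 56 Y^{2}$
$\frac{34 \left(-5\right) + 11}{d{\left(59 \right)}} + \frac{o}{-2569} = \frac{34 \left(-5\right) + 11}{56 \cdot 59^{2}} + \frac{4411}{-2569} = \frac{-170 + 11}{56 \cdot 3481} + 4411 \left(- \frac{1}{2569}\right) = - \frac{159}{194936} - \frac{4411}{2569} = - \frac{122895881}{71541512}$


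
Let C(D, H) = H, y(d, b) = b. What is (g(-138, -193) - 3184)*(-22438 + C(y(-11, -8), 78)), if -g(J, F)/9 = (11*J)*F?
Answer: 59029282000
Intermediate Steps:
g(J, F) = -99*F*J (g(J, F) = -9*11*J*F = -99*F*J)
(g(-138, -193) - 3184)*(-22438 + C(y(-11, -8), 78)) = (-99*(-193)*(-138) - 3184)*(-22438 + 78) = (-2636766 - 3184)*(-22360) = -2639950*(-22360) = 59029282000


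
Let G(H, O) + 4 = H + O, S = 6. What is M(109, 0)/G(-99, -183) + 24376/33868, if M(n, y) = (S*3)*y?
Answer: 6094/8467 ≈ 0.71974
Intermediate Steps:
M(n, y) = 18*y (M(n, y) = (6*3)*y = 18*y)
G(H, O) = -4 + H + O (G(H, O) = -4 + (H + O) = -4 + H + O)
M(109, 0)/G(-99, -183) + 24376/33868 = (18*0)/(-4 - 99 - 183) + 24376/33868 = 0/(-286) + 24376*(1/33868) = 0*(-1/286) + 6094/8467 = 0 + 6094/8467 = 6094/8467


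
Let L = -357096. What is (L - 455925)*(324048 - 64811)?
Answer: -210765124977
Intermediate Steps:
(L - 455925)*(324048 - 64811) = (-357096 - 455925)*(324048 - 64811) = -813021*259237 = -210765124977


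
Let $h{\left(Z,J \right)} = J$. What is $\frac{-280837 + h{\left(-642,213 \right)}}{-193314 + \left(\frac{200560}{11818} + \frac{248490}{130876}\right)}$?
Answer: $\frac{108509763800608}{74742035486243} \approx 1.4518$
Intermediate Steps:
$\frac{-280837 + h{\left(-642,213 \right)}}{-193314 + \left(\frac{200560}{11818} + \frac{248490}{130876}\right)} = \frac{-280837 + 213}{-193314 + \left(\frac{200560}{11818} + \frac{248490}{130876}\right)} = - \frac{280624}{-193314 + \left(200560 \cdot \frac{1}{11818} + 248490 \cdot \frac{1}{130876}\right)} = - \frac{280624}{-193314 + \left(\frac{100280}{5909} + \frac{124245}{65438}\right)} = - \frac{280624}{-193314 + \frac{7296286345}{386673142}} = - \frac{280624}{- \frac{74742035486243}{386673142}} = \left(-280624\right) \left(- \frac{386673142}{74742035486243}\right) = \frac{108509763800608}{74742035486243}$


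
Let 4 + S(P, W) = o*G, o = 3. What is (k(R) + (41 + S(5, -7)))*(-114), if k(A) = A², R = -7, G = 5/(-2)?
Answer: -8949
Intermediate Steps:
G = -5/2 (G = 5*(-½) = -5/2 ≈ -2.5000)
S(P, W) = -23/2 (S(P, W) = -4 + 3*(-5/2) = -4 - 15/2 = -23/2)
(k(R) + (41 + S(5, -7)))*(-114) = ((-7)² + (41 - 23/2))*(-114) = (49 + 59/2)*(-114) = (157/2)*(-114) = -8949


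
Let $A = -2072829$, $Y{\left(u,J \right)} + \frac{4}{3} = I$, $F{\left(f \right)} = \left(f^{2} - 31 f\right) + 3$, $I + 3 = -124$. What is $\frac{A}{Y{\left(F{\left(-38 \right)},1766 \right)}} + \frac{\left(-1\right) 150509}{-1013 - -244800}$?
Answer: $\frac{137811667664}{8532545} \approx 16151.0$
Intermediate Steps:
$I = -127$ ($I = -3 - 124 = -127$)
$F{\left(f \right)} = 3 + f^{2} - 31 f$
$Y{\left(u,J \right)} = - \frac{385}{3}$ ($Y{\left(u,J \right)} = - \frac{4}{3} - 127 = - \frac{385}{3}$)
$\frac{A}{Y{\left(F{\left(-38 \right)},1766 \right)}} + \frac{\left(-1\right) 150509}{-1013 - -244800} = - \frac{2072829}{- \frac{385}{3}} + \frac{\left(-1\right) 150509}{-1013 - -244800} = \left(-2072829\right) \left(- \frac{3}{385}\right) - \frac{150509}{-1013 + 244800} = \frac{565317}{35} - \frac{150509}{243787} = \frac{137811667664}{8532545}$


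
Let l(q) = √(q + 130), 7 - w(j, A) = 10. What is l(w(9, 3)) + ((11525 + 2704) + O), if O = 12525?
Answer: 26754 + √127 ≈ 26765.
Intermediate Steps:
w(j, A) = -3 (w(j, A) = 7 - 1*10 = 7 - 10 = -3)
l(q) = √(130 + q)
l(w(9, 3)) + ((11525 + 2704) + O) = √(130 - 3) + ((11525 + 2704) + 12525) = √127 + (14229 + 12525) = √127 + 26754 = 26754 + √127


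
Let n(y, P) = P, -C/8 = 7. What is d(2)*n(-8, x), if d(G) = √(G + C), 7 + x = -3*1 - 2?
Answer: -36*I*√6 ≈ -88.182*I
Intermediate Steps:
C = -56 (C = -8*7 = -56)
x = -12 (x = -7 + (-3*1 - 2) = -7 + (-3 - 2) = -7 - 5 = -12)
d(G) = √(-56 + G) (d(G) = √(G - 56) = √(-56 + G))
d(2)*n(-8, x) = √(-56 + 2)*(-12) = √(-54)*(-12) = (3*I*√6)*(-12) = -36*I*√6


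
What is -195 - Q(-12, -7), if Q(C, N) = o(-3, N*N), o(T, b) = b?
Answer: -244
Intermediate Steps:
Q(C, N) = N² (Q(C, N) = N*N = N²)
-195 - Q(-12, -7) = -195 - 1*(-7)² = -195 - 1*49 = -195 - 49 = -244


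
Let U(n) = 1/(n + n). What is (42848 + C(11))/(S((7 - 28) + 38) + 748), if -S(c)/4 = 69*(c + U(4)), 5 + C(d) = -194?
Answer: -85298/7957 ≈ -10.720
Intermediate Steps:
C(d) = -199 (C(d) = -5 - 194 = -199)
U(n) = 1/(2*n)
S(c) = -69/2 - 276*c (S(c) = -276*(c + (1/2)/4) = -276*(c + (1/2)*(1/4)) = -276*(c + 1/8) = -276*(1/8 + c) = -4*(69/8 + 69*c) = -69/2 - 276*c)
(42848 + C(11))/(S((7 - 28) + 38) + 748) = (42848 - 199)/((-69/2 - 276*((7 - 28) + 38)) + 748) = 42649/((-69/2 - 276*(-21 + 38)) + 748) = 42649/((-69/2 - 276*17) + 748) = 42649/((-69/2 - 4692) + 748) = 42649/(-9453/2 + 748) = 42649/(-7957/2) = 42649*(-2/7957) = -85298/7957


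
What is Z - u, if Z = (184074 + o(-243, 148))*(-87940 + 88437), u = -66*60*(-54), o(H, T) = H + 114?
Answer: 91206825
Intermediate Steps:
o(H, T) = 114 + H
u = 213840 (u = -3960*(-54) = 213840)
Z = 91420665 (Z = (184074 + (114 - 243))*(-87940 + 88437) = (184074 - 129)*497 = 183945*497 = 91420665)
Z - u = 91420665 - 1*213840 = 91420665 - 213840 = 91206825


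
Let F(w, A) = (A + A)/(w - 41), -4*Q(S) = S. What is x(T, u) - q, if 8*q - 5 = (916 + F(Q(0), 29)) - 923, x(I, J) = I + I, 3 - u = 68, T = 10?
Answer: 1675/82 ≈ 20.427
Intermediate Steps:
Q(S) = -S/4
u = -65 (u = 3 - 1*68 = 3 - 68 = -65)
x(I, J) = 2*I
F(w, A) = 2*A/(-41 + w) (F(w, A) = (2*A)/(-41 + w) = 2*A/(-41 + w))
q = -35/82 (q = 5/8 + ((916 + 2*29/(-41 - 1/4*0)) - 923)/8 = 5/8 + ((916 + 2*29/(-41 + 0)) - 923)/8 = 5/8 + ((916 + 2*29/(-41)) - 923)/8 = 5/8 + ((916 + 2*29*(-1/41)) - 923)/8 = 5/8 + ((916 - 58/41) - 923)/8 = 5/8 + (37498/41 - 923)/8 = 5/8 + (1/8)*(-345/41) = 5/8 - 345/328 = -35/82 ≈ -0.42683)
x(T, u) - q = 2*10 - 1*(-35/82) = 20 + 35/82 = 1675/82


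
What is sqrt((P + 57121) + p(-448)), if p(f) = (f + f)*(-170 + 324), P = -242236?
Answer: I*sqrt(323099) ≈ 568.42*I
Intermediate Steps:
p(f) = 308*f (p(f) = (2*f)*154 = 308*f)
sqrt((P + 57121) + p(-448)) = sqrt((-242236 + 57121) + 308*(-448)) = sqrt(-185115 - 137984) = sqrt(-323099) = I*sqrt(323099)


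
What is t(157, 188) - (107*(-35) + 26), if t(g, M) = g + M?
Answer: 4064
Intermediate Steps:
t(g, M) = M + g
t(157, 188) - (107*(-35) + 26) = (188 + 157) - (107*(-35) + 26) = 345 - (-3745 + 26) = 345 - 1*(-3719) = 345 + 3719 = 4064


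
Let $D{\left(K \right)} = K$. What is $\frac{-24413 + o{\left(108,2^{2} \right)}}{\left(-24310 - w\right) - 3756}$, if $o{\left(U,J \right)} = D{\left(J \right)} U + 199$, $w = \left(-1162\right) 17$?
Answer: $\frac{11891}{4156} \approx 2.8612$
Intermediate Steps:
$w = -19754$
$o{\left(U,J \right)} = 199 + J U$ ($o{\left(U,J \right)} = J U + 199 = 199 + J U$)
$\frac{-24413 + o{\left(108,2^{2} \right)}}{\left(-24310 - w\right) - 3756} = \frac{-24413 + \left(199 + 2^{2} \cdot 108\right)}{\left(-24310 - -19754\right) - 3756} = \frac{-24413 + \left(199 + 4 \cdot 108\right)}{\left(-24310 + 19754\right) - 3756} = \frac{-24413 + \left(199 + 432\right)}{-4556 - 3756} = \frac{-24413 + 631}{-8312} = \left(-23782\right) \left(- \frac{1}{8312}\right) = \frac{11891}{4156}$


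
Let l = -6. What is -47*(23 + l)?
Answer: -799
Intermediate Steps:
-47*(23 + l) = -47*(23 - 6) = -47*17 = -799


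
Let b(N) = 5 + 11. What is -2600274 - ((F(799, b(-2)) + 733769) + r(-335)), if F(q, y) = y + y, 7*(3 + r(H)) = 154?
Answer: -3334094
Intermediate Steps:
b(N) = 16
r(H) = 19 (r(H) = -3 + (⅐)*154 = -3 + 22 = 19)
F(q, y) = 2*y
-2600274 - ((F(799, b(-2)) + 733769) + r(-335)) = -2600274 - ((2*16 + 733769) + 19) = -2600274 - ((32 + 733769) + 19) = -2600274 - (733801 + 19) = -2600274 - 1*733820 = -2600274 - 733820 = -3334094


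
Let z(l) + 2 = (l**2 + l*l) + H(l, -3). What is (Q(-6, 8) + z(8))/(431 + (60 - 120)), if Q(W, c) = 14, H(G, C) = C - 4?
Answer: 19/53 ≈ 0.35849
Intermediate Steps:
H(G, C) = -4 + C
z(l) = -9 + 2*l**2 (z(l) = -2 + ((l**2 + l*l) + (-4 - 3)) = -2 + ((l**2 + l**2) - 7) = -2 + (2*l**2 - 7) = -2 + (-7 + 2*l**2) = -9 + 2*l**2)
(Q(-6, 8) + z(8))/(431 + (60 - 120)) = (14 + (-9 + 2*8**2))/(431 + (60 - 120)) = (14 + (-9 + 2*64))/(431 - 60) = (14 + (-9 + 128))/371 = (14 + 119)*(1/371) = 133*(1/371) = 19/53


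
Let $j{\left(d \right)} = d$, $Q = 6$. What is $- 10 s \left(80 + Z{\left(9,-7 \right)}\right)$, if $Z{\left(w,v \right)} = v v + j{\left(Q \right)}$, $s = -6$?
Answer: $8100$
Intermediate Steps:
$Z{\left(w,v \right)} = 6 + v^{2}$ ($Z{\left(w,v \right)} = v v + 6 = v^{2} + 6 = 6 + v^{2}$)
$- 10 s \left(80 + Z{\left(9,-7 \right)}\right) = \left(-10\right) \left(-6\right) \left(80 + \left(6 + \left(-7\right)^{2}\right)\right) = 60 \left(80 + \left(6 + 49\right)\right) = 60 \left(80 + 55\right) = 60 \cdot 135 = 8100$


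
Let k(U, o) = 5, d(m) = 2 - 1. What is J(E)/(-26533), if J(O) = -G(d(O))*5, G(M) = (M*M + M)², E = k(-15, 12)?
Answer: 20/26533 ≈ 0.00075378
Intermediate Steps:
d(m) = 1
E = 5
G(M) = (M + M²)² (G(M) = (M² + M)² = (M + M²)²)
J(O) = -20 (J(O) = -1²*(1 + 1)²*5 = -2²*5 = -4*5 = -20)
J(E)/(-26533) = -20/(-26533) = -20*(-1/26533) = 20/26533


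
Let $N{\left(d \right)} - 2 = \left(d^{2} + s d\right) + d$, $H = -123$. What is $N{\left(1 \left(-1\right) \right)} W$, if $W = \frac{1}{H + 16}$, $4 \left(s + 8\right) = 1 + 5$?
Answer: $- \frac{17}{214} \approx -0.079439$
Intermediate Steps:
$s = - \frac{13}{2}$ ($s = -8 + \frac{1 + 5}{4} = -8 + \frac{1}{4} \cdot 6 = -8 + \frac{3}{2} = - \frac{13}{2} \approx -6.5$)
$N{\left(d \right)} = 2 + d^{2} - \frac{11 d}{2}$ ($N{\left(d \right)} = 2 + \left(\left(d^{2} - \frac{13 d}{2}\right) + d\right) = 2 + \left(d^{2} - \frac{11 d}{2}\right) = 2 + d^{2} - \frac{11 d}{2}$)
$W = - \frac{1}{107}$ ($W = \frac{1}{-123 + 16} = \frac{1}{-107} = - \frac{1}{107} \approx -0.0093458$)
$N{\left(1 \left(-1\right) \right)} W = \left(2 + \left(1 \left(-1\right)\right)^{2} - \frac{11 \cdot 1 \left(-1\right)}{2}\right) \left(- \frac{1}{107}\right) = \left(2 + \left(-1\right)^{2} - - \frac{11}{2}\right) \left(- \frac{1}{107}\right) = \left(2 + 1 + \frac{11}{2}\right) \left(- \frac{1}{107}\right) = \frac{17}{2} \left(- \frac{1}{107}\right) = - \frac{17}{214}$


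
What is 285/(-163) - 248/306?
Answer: -63817/24939 ≈ -2.5589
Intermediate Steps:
285/(-163) - 248/306 = 285*(-1/163) - 248*1/306 = -285/163 - 124/153 = -63817/24939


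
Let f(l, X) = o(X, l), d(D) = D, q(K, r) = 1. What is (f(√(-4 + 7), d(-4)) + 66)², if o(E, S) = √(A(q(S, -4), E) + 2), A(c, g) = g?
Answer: (66 + I*√2)² ≈ 4354.0 + 186.68*I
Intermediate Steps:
o(E, S) = √(2 + E) (o(E, S) = √(E + 2) = √(2 + E))
f(l, X) = √(2 + X)
(f(√(-4 + 7), d(-4)) + 66)² = (√(2 - 4) + 66)² = (√(-2) + 66)² = (I*√2 + 66)² = (66 + I*√2)²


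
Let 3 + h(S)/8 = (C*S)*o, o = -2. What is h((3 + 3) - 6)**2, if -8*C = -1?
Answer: 576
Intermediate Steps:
C = 1/8 (C = -1/8*(-1) = 1/8 ≈ 0.12500)
h(S) = -24 - 2*S (h(S) = -24 + 8*((S/8)*(-2)) = -24 + 8*(-S/4) = -24 - 2*S)
h((3 + 3) - 6)**2 = (-24 - 2*((3 + 3) - 6))**2 = (-24 - 2*(6 - 6))**2 = (-24 - 2*0)**2 = (-24 + 0)**2 = (-24)**2 = 576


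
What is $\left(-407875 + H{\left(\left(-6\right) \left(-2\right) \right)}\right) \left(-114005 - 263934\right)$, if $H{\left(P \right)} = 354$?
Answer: $154018079219$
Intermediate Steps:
$\left(-407875 + H{\left(\left(-6\right) \left(-2\right) \right)}\right) \left(-114005 - 263934\right) = \left(-407875 + 354\right) \left(-114005 - 263934\right) = \left(-407521\right) \left(-377939\right) = 154018079219$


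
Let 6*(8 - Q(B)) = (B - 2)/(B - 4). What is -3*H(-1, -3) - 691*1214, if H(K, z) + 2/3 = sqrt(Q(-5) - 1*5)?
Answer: -838872 - sqrt(930)/6 ≈ -8.3888e+5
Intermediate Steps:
Q(B) = 8 - (-2 + B)/(6*(-4 + B)) (Q(B) = 8 - (B - 2)/(6*(B - 4)) = 8 - (-2 + B)/(6*(-4 + B)))
H(K, z) = -2/3 + sqrt(930)/18 (H(K, z) = -2/3 + sqrt((-190 + 47*(-5))/(6*(-4 - 5)) - 1*5) = -2/3 + sqrt((1/6)*(-190 - 235)/(-9) - 5) = -2/3 + sqrt((1/6)*(-1/9)*(-425) - 5) = -2/3 + sqrt(425/54 - 5) = -2/3 + sqrt(155/54) = -2/3 + sqrt(930)/18)
-3*H(-1, -3) - 691*1214 = -3*(-2/3 + sqrt(930)/18) - 691*1214 = (2 - sqrt(930)/6) - 838874 = -838872 - sqrt(930)/6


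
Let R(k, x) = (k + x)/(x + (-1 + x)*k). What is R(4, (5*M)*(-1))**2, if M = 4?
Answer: 4/169 ≈ 0.023669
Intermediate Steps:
R(k, x) = (k + x)/(x + k*(-1 + x))
R(4, (5*M)*(-1))**2 = ((4 + (5*4)*(-1))/((5*4)*(-1) - 1*4 + 4*((5*4)*(-1))))**2 = ((4 + 20*(-1))/(20*(-1) - 4 + 4*(20*(-1))))**2 = ((4 - 20)/(-20 - 4 + 4*(-20)))**2 = (-16/(-20 - 4 - 80))**2 = (-16/(-104))**2 = (-1/104*(-16))**2 = (2/13)**2 = 4/169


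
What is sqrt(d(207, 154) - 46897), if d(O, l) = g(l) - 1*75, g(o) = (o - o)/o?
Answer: 2*I*sqrt(11743) ≈ 216.73*I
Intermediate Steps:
g(o) = 0 (g(o) = 0/o = 0)
d(O, l) = -75 (d(O, l) = 0 - 1*75 = 0 - 75 = -75)
sqrt(d(207, 154) - 46897) = sqrt(-75 - 46897) = sqrt(-46972) = 2*I*sqrt(11743)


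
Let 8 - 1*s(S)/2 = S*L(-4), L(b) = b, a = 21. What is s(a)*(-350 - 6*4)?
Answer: -68816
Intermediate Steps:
s(S) = 16 + 8*S (s(S) = 16 - 2*S*(-4) = 16 - (-8)*S = 16 + 8*S)
s(a)*(-350 - 6*4) = (16 + 8*21)*(-350 - 6*4) = (16 + 168)*(-350 - 24) = 184*(-374) = -68816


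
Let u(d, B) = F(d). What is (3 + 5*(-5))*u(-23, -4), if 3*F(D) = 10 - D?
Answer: -242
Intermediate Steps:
F(D) = 10/3 - D/3 (F(D) = (10 - D)/3 = 10/3 - D/3)
u(d, B) = 10/3 - d/3
(3 + 5*(-5))*u(-23, -4) = (3 + 5*(-5))*(10/3 - 1/3*(-23)) = (3 - 25)*(10/3 + 23/3) = -22*11 = -242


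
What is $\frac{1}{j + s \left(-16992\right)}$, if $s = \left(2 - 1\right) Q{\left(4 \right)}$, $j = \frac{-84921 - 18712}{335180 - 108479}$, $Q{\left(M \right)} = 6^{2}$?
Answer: $- \frac{226701}{138675825745} \approx -1.6348 \cdot 10^{-6}$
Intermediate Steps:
$Q{\left(M \right)} = 36$
$j = - \frac{103633}{226701} \approx -0.45714$
$s = 36$ ($s = \left(2 - 1\right) 36 = 1 \cdot 36 = 36$)
$\frac{1}{j + s \left(-16992\right)} = \frac{1}{- \frac{103633}{226701} + 36 \left(-16992\right)} = \frac{1}{- \frac{103633}{226701} - 611712} = \frac{1}{- \frac{138675825745}{226701}} = - \frac{226701}{138675825745}$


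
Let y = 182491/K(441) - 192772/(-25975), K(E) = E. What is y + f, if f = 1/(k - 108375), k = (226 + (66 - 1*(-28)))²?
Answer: 1153226208104/2737739025 ≈ 421.23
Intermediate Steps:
k = 102400 (k = (226 + (66 + 28))² = (226 + 94)² = 320² = 102400)
y = 4825216177/11454975 (y = 182491/441 - 192772/(-25975) = 182491*(1/441) - 192772*(-1/25975) = 182491/441 + 192772/25975 = 4825216177/11454975 ≈ 421.23)
f = -1/5975 (f = 1/(102400 - 108375) = 1/(-5975) = -1/5975 ≈ -0.00016736)
y + f = 4825216177/11454975 - 1/5975 = 1153226208104/2737739025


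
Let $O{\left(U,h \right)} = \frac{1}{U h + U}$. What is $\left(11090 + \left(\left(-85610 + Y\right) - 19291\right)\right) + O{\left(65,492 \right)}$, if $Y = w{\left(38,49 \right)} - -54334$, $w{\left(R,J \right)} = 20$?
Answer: $- \frac{1264399564}{32045} \approx -39457.0$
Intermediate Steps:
$O{\left(U,h \right)} = \frac{1}{U + U h}$
$Y = 54354$ ($Y = 20 - -54334 = 20 + 54334 = 54354$)
$\left(11090 + \left(\left(-85610 + Y\right) - 19291\right)\right) + O{\left(65,492 \right)} = \left(11090 + \left(\left(-85610 + 54354\right) - 19291\right)\right) + \frac{1}{65 \left(1 + 492\right)} = \left(11090 - 50547\right) + \frac{1}{65 \cdot 493} = \left(11090 - 50547\right) + \frac{1}{65} \cdot \frac{1}{493} = \left(11090 - 50547\right) + \frac{1}{32045} = -39457 + \frac{1}{32045} = - \frac{1264399564}{32045}$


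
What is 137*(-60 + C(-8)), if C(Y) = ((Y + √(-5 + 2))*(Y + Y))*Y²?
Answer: 1114084 - 140288*I*√3 ≈ 1.1141e+6 - 2.4299e+5*I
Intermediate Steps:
C(Y) = 2*Y³*(Y + I*√3) (C(Y) = ((Y + √(-3))*(2*Y))*Y² = ((Y + I*√3)*(2*Y))*Y² = (2*Y*(Y + I*√3))*Y² = 2*Y³*(Y + I*√3))
137*(-60 + C(-8)) = 137*(-60 + 2*(-8)³*(-8 + I*√3)) = 137*(-60 + 2*(-512)*(-8 + I*√3)) = 137*(-60 + (8192 - 1024*I*√3)) = 137*(8132 - 1024*I*√3) = 1114084 - 140288*I*√3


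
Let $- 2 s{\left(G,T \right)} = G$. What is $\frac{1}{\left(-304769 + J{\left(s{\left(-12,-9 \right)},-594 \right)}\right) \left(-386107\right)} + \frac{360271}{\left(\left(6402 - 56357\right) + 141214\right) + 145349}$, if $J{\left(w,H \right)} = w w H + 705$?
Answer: $\frac{5658855448462533}{3716453641683136} \approx 1.5226$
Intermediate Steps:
$s{\left(G,T \right)} = - \frac{G}{2}$
$J{\left(w,H \right)} = 705 + H w^{2}$ ($J{\left(w,H \right)} = w^{2} H + 705 = H w^{2} + 705 = 705 + H w^{2}$)
$\frac{1}{\left(-304769 + J{\left(s{\left(-12,-9 \right)},-594 \right)}\right) \left(-386107\right)} + \frac{360271}{\left(\left(6402 - 56357\right) + 141214\right) + 145349} = \frac{1}{\left(-304769 + \left(705 - 594 \left(\left(- \frac{1}{2}\right) \left(-12\right)\right)^{2}\right)\right) \left(-386107\right)} + \frac{360271}{\left(\left(6402 - 56357\right) + 141214\right) + 145349} = \frac{1}{-304769 + \left(705 - 594 \cdot 6^{2}\right)} \left(- \frac{1}{386107}\right) + \frac{360271}{\left(-49955 + 141214\right) + 145349} = \frac{1}{-304769 + \left(705 - 21384\right)} \left(- \frac{1}{386107}\right) + \frac{360271}{91259 + 145349} = \frac{1}{-304769 + \left(705 - 21384\right)} \left(- \frac{1}{386107}\right) + \frac{360271}{236608} = \frac{1}{-304769 - 20679} \left(- \frac{1}{386107}\right) + 360271 \cdot \frac{1}{236608} = \frac{1}{-325448} \left(- \frac{1}{386107}\right) + \frac{360271}{236608} = \left(- \frac{1}{325448}\right) \left(- \frac{1}{386107}\right) + \frac{360271}{236608} = \frac{1}{125657750936} + \frac{360271}{236608} = \frac{5658855448462533}{3716453641683136}$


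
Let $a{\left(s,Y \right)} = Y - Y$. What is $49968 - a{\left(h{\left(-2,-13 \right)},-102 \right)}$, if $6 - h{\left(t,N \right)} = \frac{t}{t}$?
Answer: $49968$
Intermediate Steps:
$h{\left(t,N \right)} = 5$ ($h{\left(t,N \right)} = 6 - \frac{t}{t} = 6 - 1 = 5$)
$a{\left(s,Y \right)} = 0$
$49968 - a{\left(h{\left(-2,-13 \right)},-102 \right)} = 49968 - 0 = 49968 + 0 = 49968$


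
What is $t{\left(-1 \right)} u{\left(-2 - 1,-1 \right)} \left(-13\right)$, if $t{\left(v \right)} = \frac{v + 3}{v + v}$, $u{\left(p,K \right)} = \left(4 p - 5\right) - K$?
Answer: $-208$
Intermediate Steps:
$u{\left(p,K \right)} = -5 - K + 4 p$ ($u{\left(p,K \right)} = \left(-5 + 4 p\right) - K = -5 - K + 4 p$)
$t{\left(v \right)} = \frac{3 + v}{2 v}$
$t{\left(-1 \right)} u{\left(-2 - 1,-1 \right)} \left(-13\right) = \frac{3 - 1}{2 \left(-1\right)} \left(-5 - -1 + 4 \left(-2 - 1\right)\right) \left(-13\right) = \frac{1}{2} \left(-1\right) 2 \left(-5 + 1 + 4 \left(-2 - 1\right)\right) \left(-13\right) = - (-5 + 1 + 4 \left(-3\right)) \left(-13\right) = - (-5 + 1 - 12) \left(-13\right) = \left(-1\right) \left(-16\right) \left(-13\right) = 16 \left(-13\right) = -208$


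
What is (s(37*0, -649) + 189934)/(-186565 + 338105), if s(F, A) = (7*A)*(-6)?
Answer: 54298/37885 ≈ 1.4332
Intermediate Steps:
s(F, A) = -42*A
(s(37*0, -649) + 189934)/(-186565 + 338105) = (-42*(-649) + 189934)/(-186565 + 338105) = (27258 + 189934)/151540 = 217192*(1/151540) = 54298/37885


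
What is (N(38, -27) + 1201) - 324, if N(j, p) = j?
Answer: 915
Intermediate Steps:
(N(38, -27) + 1201) - 324 = (38 + 1201) - 324 = 1239 - 324 = 915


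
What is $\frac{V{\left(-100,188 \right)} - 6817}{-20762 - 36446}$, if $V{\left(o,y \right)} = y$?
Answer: $\frac{6629}{57208} \approx 0.11588$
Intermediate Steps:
$\frac{V{\left(-100,188 \right)} - 6817}{-20762 - 36446} = \frac{188 - 6817}{-20762 - 36446} = - \frac{6629}{-57208} = \left(-6629\right) \left(- \frac{1}{57208}\right) = \frac{6629}{57208}$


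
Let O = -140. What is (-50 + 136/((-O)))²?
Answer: 2944656/1225 ≈ 2403.8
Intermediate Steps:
(-50 + 136/((-O)))² = (-50 + 136/((-1*(-140))))² = (-50 + 136/140)² = (-50 + 136*(1/140))² = (-50 + 34/35)² = (-1716/35)² = 2944656/1225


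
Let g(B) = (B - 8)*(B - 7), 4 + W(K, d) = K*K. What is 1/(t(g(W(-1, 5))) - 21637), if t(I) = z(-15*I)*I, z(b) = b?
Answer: -1/203137 ≈ -4.9228e-6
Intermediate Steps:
W(K, d) = -4 + K**2 (W(K, d) = -4 + K*K = -4 + K**2)
g(B) = (-8 + B)*(-7 + B)
t(I) = -15*I**2 (t(I) = (-15*I)*I = -15*I**2)
1/(t(g(W(-1, 5))) - 21637) = 1/(-15*(56 + (-4 + (-1)**2)**2 - 15*(-4 + (-1)**2))**2 - 21637) = 1/(-15*(56 + (-4 + 1)**2 - 15*(-4 + 1))**2 - 21637) = 1/(-15*(56 + (-3)**2 - 15*(-3))**2 - 21637) = 1/(-15*(56 + 9 + 45)**2 - 21637) = 1/(-15*110**2 - 21637) = 1/(-15*12100 - 21637) = 1/(-181500 - 21637) = 1/(-203137) = -1/203137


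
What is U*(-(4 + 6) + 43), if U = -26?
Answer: -858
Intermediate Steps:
U*(-(4 + 6) + 43) = -26*(-(4 + 6) + 43) = -26*(-1*10 + 43) = -26*(-10 + 43) = -26*33 = -858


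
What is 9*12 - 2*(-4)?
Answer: 116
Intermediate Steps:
9*12 - 2*(-4) = 108 + 8 = 116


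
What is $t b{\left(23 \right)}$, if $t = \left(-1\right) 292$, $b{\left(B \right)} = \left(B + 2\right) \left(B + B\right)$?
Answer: $-335800$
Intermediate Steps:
$b{\left(B \right)} = 2 B \left(2 + B\right)$ ($b{\left(B \right)} = \left(2 + B\right) 2 B = 2 B \left(2 + B\right)$)
$t = -292$
$t b{\left(23 \right)} = - 292 \cdot 2 \cdot 23 \left(2 + 23\right) = - 292 \cdot 2 \cdot 23 \cdot 25 = \left(-292\right) 1150 = -335800$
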